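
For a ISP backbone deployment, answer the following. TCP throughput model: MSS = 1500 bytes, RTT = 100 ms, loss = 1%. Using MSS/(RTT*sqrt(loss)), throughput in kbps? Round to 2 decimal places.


Given: MSS = 1500 bytes, RTT = 100 ms, loss = 1%
RTT in seconds = 100 / 1000 = 0.1
Loss rate = 1% = 0.01
sqrt(loss) = sqrt(0.01) = 0.1
Throughput (bytes/s) = 1500 / (0.1 * 0.1) = 150000.0000
Throughput (kbps) = 150000.0000 * 8 / 1000 = 1200.000000 -> 1200.00 kbps (2 dp)

1200.00


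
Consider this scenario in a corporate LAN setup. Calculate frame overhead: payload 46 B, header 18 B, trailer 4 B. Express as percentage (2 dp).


Given: payload = 46 B, header = 18 B, trailer = 4 B
Overhead bytes = header + trailer = 18 + 4 = 22
Total frame = payload + overhead = 46 + 22 = 68
Overhead % = 22 / 68 * 100 = 32.3529% -> 32.35% (2 dp)

32.35


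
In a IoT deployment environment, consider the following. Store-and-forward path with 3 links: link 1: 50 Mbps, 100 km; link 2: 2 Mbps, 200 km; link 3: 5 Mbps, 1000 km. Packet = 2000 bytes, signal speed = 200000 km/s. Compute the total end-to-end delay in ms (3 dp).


Packet = 2000 bytes = 16000 bits. Store-and-forward: sum (t_trans + t_prop) per link.
Link 1: t_trans = 16000/(50*10^6) s = 0.3200 ms; t_prop = 100/200000 s = 0.5000 ms; subtotal = 0.8200 ms
Link 2: t_trans = 16000/(2*10^6) s = 8.0000 ms; t_prop = 200/200000 s = 1.0000 ms; subtotal = 9.0000 ms
Link 3: t_trans = 16000/(5*10^6) s = 3.2000 ms; t_prop = 1000/200000 s = 5.0000 ms; subtotal = 8.2000 ms
End-to-end = 0.8200 + 9.0000 + 8.2000 = 18.0200 ms -> 18.020 ms (3 dp)

18.020


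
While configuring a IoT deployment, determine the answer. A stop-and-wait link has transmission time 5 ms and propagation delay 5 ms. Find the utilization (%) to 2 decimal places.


Given: Ttrans = 5 ms, Tprop = 5 ms
RTT = 2 * Tprop = 2 * 5 = 10 ms
U = Ttrans / (Ttrans + RTT)
U = 5 / (5 + 10)
U = 5 / 15 = 0.333333
U% = 33.33%

33.33


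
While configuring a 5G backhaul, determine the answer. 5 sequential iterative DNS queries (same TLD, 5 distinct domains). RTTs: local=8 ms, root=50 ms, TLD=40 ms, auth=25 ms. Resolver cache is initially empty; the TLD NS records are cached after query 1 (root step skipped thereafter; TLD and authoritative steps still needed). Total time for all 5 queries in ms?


Lookup 1 (cold cache): local + root + TLD + auth = 8 + 50 + 40 + 25 = 123 ms
Lookups 2..5 (TLD NS cached -> skip root; new domain -> still ask TLD and auth): local + TLD + auth = 8 + 40 + 25 = 73 ms each
Remaining 4 lookups: 4 * 73 = 292 ms
Total = 123 + 292 = 415 ms

415


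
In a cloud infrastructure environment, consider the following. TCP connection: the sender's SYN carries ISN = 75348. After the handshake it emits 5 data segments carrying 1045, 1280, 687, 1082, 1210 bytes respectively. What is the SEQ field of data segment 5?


The SYN occupies sequence number ISN = 75348, so the first data byte is ISN + 1 = 75349.
SEQ of data segment i = (ISN + 1) + sum of payload sizes of segments 1..i-1.
Segment 1: SEQ = 75349, payload = 1045 bytes
Segment 2: SEQ = 76394, payload = 1280 bytes
Segment 3: SEQ = 77674, payload = 687 bytes
Segment 4: SEQ = 78361, payload = 1082 bytes
Segment 5: SEQ = 79443, payload = 1210 bytes
SEQ of segment 5 = 75349 + 1045 + 1280 + 687 + 1082 = 79443

79443


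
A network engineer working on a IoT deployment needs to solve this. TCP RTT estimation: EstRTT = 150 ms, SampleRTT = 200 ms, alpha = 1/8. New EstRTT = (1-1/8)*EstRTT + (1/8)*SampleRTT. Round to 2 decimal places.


Given: EstRTT = 150 ms, SampleRTT = 200 ms, alpha = 1/8
New EstRTT = (1 - alpha) * EstRTT + alpha * SampleRTT
(7/8) * 150 = 131.25
(1/8) * 200 = 25
New EstRTT = 131.25 + 25 = 156.25 ms -> 156.25 ms (2 dp)

156.25


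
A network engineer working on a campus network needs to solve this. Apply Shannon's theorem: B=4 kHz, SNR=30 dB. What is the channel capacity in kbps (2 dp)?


Given: B = 4 kHz, SNR = 30 dB
SNR linear = 10^(30/10) = 1000
1 + SNR = 1001
log2(1001) = 9.9672262588
C = 4 * 1000 * 9.9672262588 = 39868.9050 bps
C = 39.868905 kbps -> 39.87 kbps (2 dp)

39.87


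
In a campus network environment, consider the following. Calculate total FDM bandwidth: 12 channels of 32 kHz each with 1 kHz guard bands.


Given: 12 channels, 32 kHz each, guard = 1 kHz
Channel bandwidth = 12 * 32 = 384 kHz
Guard bands = 11 gaps * 1 kHz = 11 kHz
Total = 384 + 11 = 395 kHz

395


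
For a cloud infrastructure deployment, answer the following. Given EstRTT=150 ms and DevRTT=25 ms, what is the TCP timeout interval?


Given: EstRTT = 150 ms, DevRTT = 25 ms
Timeout = EstRTT + 4 * DevRTT
4 * DevRTT = 4 * 25 = 100
Timeout = 150 + 100 = 250 ms

250


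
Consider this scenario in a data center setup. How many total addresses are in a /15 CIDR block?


Given: CIDR prefix /15
Host bits = 32 - 15 = 17
Total addresses = 2^17 = 131072

131072


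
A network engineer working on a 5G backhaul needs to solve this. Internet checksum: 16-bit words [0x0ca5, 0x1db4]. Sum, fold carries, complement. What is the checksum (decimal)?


Given words: [0x0ca5, 0x1db4]
Step 1: Sum all words
Raw sum = 3237 + 7604 = 10841
One's complement = ~10841 & 0xFFFF = 54694

54694


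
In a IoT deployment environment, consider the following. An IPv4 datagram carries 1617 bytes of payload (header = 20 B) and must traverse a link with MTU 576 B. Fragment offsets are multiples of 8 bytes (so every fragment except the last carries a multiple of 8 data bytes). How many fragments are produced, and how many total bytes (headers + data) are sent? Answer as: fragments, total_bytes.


Max data per non-final fragment = floor((MTU - header)/8)*8 = floor((576 - 20)/8)*8 = floor(556/8)*8 = 552 B
Final fragment needs no 8-byte alignment: it can carry up to MTU - header = 556 B
Non-final fragments needed = ceil((payload - 556) / 552) = ceil(1061/552) = ceil(1.9221) = 2
Number of fragments = 2 + 1 = 3
Fragment sizes (data): 2 * 552 B + 513 B (last, 513 <= 556 OK)
Total bytes sent = payload + n_frags * header = 1617 + 3*20 = 1617 + 60 = 1677 B

3, 1677


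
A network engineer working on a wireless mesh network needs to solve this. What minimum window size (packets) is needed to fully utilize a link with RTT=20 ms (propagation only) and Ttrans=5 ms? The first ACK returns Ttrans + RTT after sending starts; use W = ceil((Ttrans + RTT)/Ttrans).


Given: Ttrans = 5 ms, RTT = 20 ms (= 2 * Tprop, Tprop = 10 ms)
Time until first ACK returns = Ttrans + RTT = 5 + 20 = 25 ms
Need W * Ttrans >= Ttrans + RTT  ->  W >= (Ttrans + RTT) / Ttrans
(Ttrans + RTT) / Ttrans = 25 / 5 = 5
W_min = ceil(5) = 5

5


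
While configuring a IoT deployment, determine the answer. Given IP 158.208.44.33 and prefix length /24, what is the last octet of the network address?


Given: IP = 158.208.44.33, prefix = /24
Subnet mask = 255.255.255.0
Last octet of IP: 33
Last octet of mask: 0
Network last octet = 33 AND 0 = 0

0


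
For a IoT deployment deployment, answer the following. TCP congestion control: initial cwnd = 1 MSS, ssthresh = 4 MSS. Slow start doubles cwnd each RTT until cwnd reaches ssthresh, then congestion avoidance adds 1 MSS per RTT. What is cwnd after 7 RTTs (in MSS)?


RTT 0: cwnd = 1 MSS (initial)
RTT 1: cwnd = 2 MSS (slow start, doubled)
RTT 2: cwnd = 4 MSS (slow start, doubled)
RTT 3: cwnd = 5 MSS (congestion avoidance, +1)
RTT 4: cwnd = 6 MSS (congestion avoidance, +1)
RTT 5: cwnd = 7 MSS (congestion avoidance, +1)
RTT 6: cwnd = 8 MSS (congestion avoidance, +1)
RTT 7: cwnd = 9 MSS (congestion avoidance, +1)

9


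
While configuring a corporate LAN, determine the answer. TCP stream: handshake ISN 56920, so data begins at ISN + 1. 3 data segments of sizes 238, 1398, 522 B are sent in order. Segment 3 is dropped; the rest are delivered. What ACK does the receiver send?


SYN uses sequence number 56920; first data byte = ISN + 1 = 56921.
Segment 1: SEQ = 56921, len = 238 B, covers [56921, 57158]
Segment 2: SEQ = 57159, len = 1398 B, covers [57159, 58556]
Segment 3: SEQ = 58557, len = 522 B, covers [58557, 59078] [LOST]
In-order data received: bytes [56921, 58556] (segments 1..2).
Segment 3 missing -> gap begins at byte 58557.
Cumulative ACK = next expected in-order byte = 56921 + 238 + 1398 = 58557

58557


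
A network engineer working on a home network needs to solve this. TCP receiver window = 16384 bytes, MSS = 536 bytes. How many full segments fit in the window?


Given: RWND = 16384 bytes, MSS = 536 bytes
Full segments = floor(RWND / MSS)
Full segments = floor(16384 / 536)
Full segments = floor(30.5672) = 30

30


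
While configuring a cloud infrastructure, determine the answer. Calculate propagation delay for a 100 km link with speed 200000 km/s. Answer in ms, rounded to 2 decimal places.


Given: distance = 100 km, speed = 200000 km/s
Delay = distance / speed = 100 / 200000 seconds
Delay in ms = 100 * 1000 / 200000
Delay = 0.5000 ms
Rounded to 2 dp = 0.50 ms

0.50


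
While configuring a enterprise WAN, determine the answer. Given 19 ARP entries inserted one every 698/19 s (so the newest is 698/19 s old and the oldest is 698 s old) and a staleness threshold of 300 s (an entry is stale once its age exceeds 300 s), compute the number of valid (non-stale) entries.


Ages are k * 698/19 s for k = 1..19 (spacing = 36.7368 s).
Entry k is valid iff k * 698/19 <= 300 iff k <= 19 * 300 / 698 = 8.1662
n_valid = floor(8.1662) = 8
(n_stale = 19 - 8 = 11)

8


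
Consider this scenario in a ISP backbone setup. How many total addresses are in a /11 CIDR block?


Given: CIDR prefix /11
Host bits = 32 - 11 = 21
Total addresses = 2^21 = 2097152

2097152


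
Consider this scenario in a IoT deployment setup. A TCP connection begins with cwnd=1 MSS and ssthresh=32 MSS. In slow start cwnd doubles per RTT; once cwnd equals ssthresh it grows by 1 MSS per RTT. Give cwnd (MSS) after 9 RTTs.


RTT 0: cwnd = 1 MSS (initial)
RTT 1: cwnd = 2 MSS (slow start, doubled)
RTT 2: cwnd = 4 MSS (slow start, doubled)
RTT 3: cwnd = 8 MSS (slow start, doubled)
RTT 4: cwnd = 16 MSS (slow start, doubled)
RTT 5: cwnd = 32 MSS (slow start, doubled)
RTT 6: cwnd = 33 MSS (congestion avoidance, +1)
RTT 7: cwnd = 34 MSS (congestion avoidance, +1)
RTT 8: cwnd = 35 MSS (congestion avoidance, +1)
RTT 9: cwnd = 36 MSS (congestion avoidance, +1)

36


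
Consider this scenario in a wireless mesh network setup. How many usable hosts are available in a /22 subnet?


Given: subnet mask /22
Host bits = 32 - 22 = 10
Total addresses = 2^10 = 1024
Usable hosts = 1024 - 2 (network + broadcast) = 1022

1022


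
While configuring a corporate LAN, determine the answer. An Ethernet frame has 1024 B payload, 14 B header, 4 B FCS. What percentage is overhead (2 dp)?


Given: payload = 1024 B, header = 14 B, trailer = 4 B
Overhead bytes = header + trailer = 14 + 4 = 18
Total frame = payload + overhead = 1024 + 18 = 1042
Overhead % = 18 / 1042 * 100 = 1.7274% -> 1.73% (2 dp)

1.73


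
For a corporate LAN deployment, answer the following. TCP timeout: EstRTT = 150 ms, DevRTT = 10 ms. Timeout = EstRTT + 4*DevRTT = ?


Given: EstRTT = 150 ms, DevRTT = 10 ms
Timeout = EstRTT + 4 * DevRTT
4 * DevRTT = 4 * 10 = 40
Timeout = 150 + 40 = 190 ms

190


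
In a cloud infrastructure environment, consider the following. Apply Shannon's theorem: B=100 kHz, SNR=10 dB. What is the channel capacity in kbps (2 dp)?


Given: B = 100 kHz, SNR = 10 dB
SNR linear = 10^(10/10) = 10
1 + SNR = 11
log2(11) = 3.4594316186
C = 100 * 1000 * 3.4594316186 = 345943.1619 bps
C = 345.943162 kbps -> 345.94 kbps (2 dp)

345.94


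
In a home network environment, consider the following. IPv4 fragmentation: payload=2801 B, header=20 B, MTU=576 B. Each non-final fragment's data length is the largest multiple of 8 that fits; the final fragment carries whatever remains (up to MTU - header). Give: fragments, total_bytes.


Max data per non-final fragment = floor((MTU - header)/8)*8 = floor((576 - 20)/8)*8 = floor(556/8)*8 = 552 B
Final fragment needs no 8-byte alignment: it can carry up to MTU - header = 556 B
Non-final fragments needed = ceil((payload - 556) / 552) = ceil(2245/552) = ceil(4.0670) = 5
Number of fragments = 5 + 1 = 6
Fragment sizes (data): 5 * 552 B + 41 B (last, 41 <= 556 OK)
Total bytes sent = payload + n_frags * header = 2801 + 6*20 = 2801 + 120 = 2921 B

6, 2921


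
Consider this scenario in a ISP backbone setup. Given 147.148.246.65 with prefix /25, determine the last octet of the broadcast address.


Given: IP = 147.148.246.65, prefix = /25
Host bits = 32 - 25 = 7
Network last octet = 65 AND mask = 0
Host part size = 2^7 - 1 = 127
Broadcast last octet = 0 OR 127 = 127

127


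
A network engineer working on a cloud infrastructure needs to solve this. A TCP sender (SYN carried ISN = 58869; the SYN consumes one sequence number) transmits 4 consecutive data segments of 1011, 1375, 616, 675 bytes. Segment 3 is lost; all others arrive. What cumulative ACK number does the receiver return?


SYN uses sequence number 58869; first data byte = ISN + 1 = 58870.
Segment 1: SEQ = 58870, len = 1011 B, covers [58870, 59880]
Segment 2: SEQ = 59881, len = 1375 B, covers [59881, 61255]
Segment 3: SEQ = 61256, len = 616 B, covers [61256, 61871] [LOST]
Segment 4: SEQ = 61872, len = 675 B, covers [61872, 62546]
In-order data received: bytes [58870, 61255] (segments 1..2).
Segment 3 missing -> gap begins at byte 61256; later segments buffered out of order.
Cumulative ACK = next expected in-order byte = 58870 + 1011 + 1375 = 61256

61256


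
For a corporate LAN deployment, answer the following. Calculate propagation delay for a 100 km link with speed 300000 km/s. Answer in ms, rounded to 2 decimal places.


Given: distance = 100 km, speed = 300000 km/s
Delay = distance / speed = 100 / 300000 seconds
Delay in ms = 100 * 1000 / 300000
Delay = 0.3333 ms
Rounded to 2 dp = 0.33 ms

0.33


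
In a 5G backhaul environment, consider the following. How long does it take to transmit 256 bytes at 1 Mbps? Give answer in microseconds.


Given: packet = 256 bytes, bandwidth = 1 Mbps
Packet in bits = 256 * 8 = 2048 bits
Bandwidth = 1 * 10^6 = 1000000 bps
Time = 2048 / 1000000 seconds
Time in us = 2048 * 10^6 / 1000000 = 2048

2048


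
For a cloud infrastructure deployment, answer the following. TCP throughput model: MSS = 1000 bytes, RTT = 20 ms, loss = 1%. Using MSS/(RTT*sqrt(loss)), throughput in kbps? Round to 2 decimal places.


Given: MSS = 1000 bytes, RTT = 20 ms, loss = 1%
RTT in seconds = 20 / 1000 = 0.02
Loss rate = 1% = 0.01
sqrt(loss) = sqrt(0.01) = 0.1
Throughput (bytes/s) = 1000 / (0.02 * 0.1) = 500000.0000
Throughput (kbps) = 500000.0000 * 8 / 1000 = 4000.000000 -> 4000.00 kbps (2 dp)

4000.00


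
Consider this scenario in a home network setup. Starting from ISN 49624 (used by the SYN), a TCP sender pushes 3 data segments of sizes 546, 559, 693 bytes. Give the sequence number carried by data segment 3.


The SYN occupies sequence number ISN = 49624, so the first data byte is ISN + 1 = 49625.
SEQ of data segment i = (ISN + 1) + sum of payload sizes of segments 1..i-1.
Segment 1: SEQ = 49625, payload = 546 bytes
Segment 2: SEQ = 50171, payload = 559 bytes
Segment 3: SEQ = 50730, payload = 693 bytes
SEQ of segment 3 = 49625 + 546 + 559 = 50730

50730


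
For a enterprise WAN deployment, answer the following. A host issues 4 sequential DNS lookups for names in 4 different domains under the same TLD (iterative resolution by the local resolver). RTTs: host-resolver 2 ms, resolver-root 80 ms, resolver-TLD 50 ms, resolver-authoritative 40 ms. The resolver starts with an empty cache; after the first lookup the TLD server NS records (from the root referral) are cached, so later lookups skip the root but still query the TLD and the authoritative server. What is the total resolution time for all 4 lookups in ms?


Lookup 1 (cold cache): local + root + TLD + auth = 2 + 80 + 50 + 40 = 172 ms
Lookups 2..4 (TLD NS cached -> skip root; new domain -> still ask TLD and auth): local + TLD + auth = 2 + 50 + 40 = 92 ms each
Remaining 3 lookups: 3 * 92 = 276 ms
Total = 172 + 276 = 448 ms

448


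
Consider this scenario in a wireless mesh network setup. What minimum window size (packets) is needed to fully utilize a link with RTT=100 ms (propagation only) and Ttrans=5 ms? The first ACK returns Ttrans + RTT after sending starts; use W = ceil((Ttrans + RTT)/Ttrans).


Given: Ttrans = 5 ms, RTT = 100 ms (= 2 * Tprop, Tprop = 50 ms)
Time until first ACK returns = Ttrans + RTT = 5 + 100 = 105 ms
Need W * Ttrans >= Ttrans + RTT  ->  W >= (Ttrans + RTT) / Ttrans
(Ttrans + RTT) / Ttrans = 105 / 5 = 21
W_min = ceil(21) = 21

21


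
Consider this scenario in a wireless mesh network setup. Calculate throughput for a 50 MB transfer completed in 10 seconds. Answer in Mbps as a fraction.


Given: file = 50 MB, time = 10 s
File in Mb = 50 * 8 = 400 Mb
Throughput = 400 / 10 Mbps
Throughput = 40 Mbps

40


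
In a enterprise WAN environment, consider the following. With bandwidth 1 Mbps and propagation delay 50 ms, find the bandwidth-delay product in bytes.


Given: bandwidth = 1 Mbps, delay = 50 ms
BDP in bits = 1 * 10^6 * 50 / 1000
BDP in bits = 50000
BDP in bytes = 50000 / 8 = 6250

6250


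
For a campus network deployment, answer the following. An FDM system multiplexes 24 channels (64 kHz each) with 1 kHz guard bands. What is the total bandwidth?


Given: 24 channels, 64 kHz each, guard = 1 kHz
Channel bandwidth = 24 * 64 = 1536 kHz
Guard bands = 23 gaps * 1 kHz = 23 kHz
Total = 1536 + 23 = 1559 kHz

1559


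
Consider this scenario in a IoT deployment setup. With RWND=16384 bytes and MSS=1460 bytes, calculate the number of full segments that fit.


Given: RWND = 16384 bytes, MSS = 1460 bytes
Full segments = floor(RWND / MSS)
Full segments = floor(16384 / 1460)
Full segments = floor(11.2219) = 11

11


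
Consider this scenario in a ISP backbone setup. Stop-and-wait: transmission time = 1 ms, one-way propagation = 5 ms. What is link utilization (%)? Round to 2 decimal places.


Given: Ttrans = 1 ms, Tprop = 5 ms
RTT = 2 * Tprop = 2 * 5 = 10 ms
U = Ttrans / (Ttrans + RTT)
U = 1 / (1 + 10)
U = 1 / 11 = 0.090909
U% = 9.09%

9.09


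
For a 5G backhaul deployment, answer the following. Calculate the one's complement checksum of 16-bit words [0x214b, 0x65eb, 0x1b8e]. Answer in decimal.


Given words: [0x214b, 0x65eb, 0x1b8e]
Step 1: Sum all words
Raw sum = 8523 + 26091 + 7054 = 41668
One's complement = ~41668 & 0xFFFF = 23867

23867


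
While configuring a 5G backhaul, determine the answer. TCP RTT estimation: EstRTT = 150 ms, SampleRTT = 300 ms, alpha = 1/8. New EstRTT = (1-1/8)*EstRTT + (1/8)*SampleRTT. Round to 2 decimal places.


Given: EstRTT = 150 ms, SampleRTT = 300 ms, alpha = 1/8
New EstRTT = (1 - alpha) * EstRTT + alpha * SampleRTT
(7/8) * 150 = 131.25
(1/8) * 300 = 37.5
New EstRTT = 131.25 + 37.5 = 168.75 ms -> 168.75 ms (2 dp)

168.75


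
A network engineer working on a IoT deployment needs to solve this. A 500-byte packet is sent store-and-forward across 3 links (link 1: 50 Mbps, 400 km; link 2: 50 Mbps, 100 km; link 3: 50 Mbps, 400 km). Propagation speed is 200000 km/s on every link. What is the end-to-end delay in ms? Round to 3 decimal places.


Packet = 500 bytes = 4000 bits. Store-and-forward: sum (t_trans + t_prop) per link.
Link 1: t_trans = 4000/(50*10^6) s = 0.0800 ms; t_prop = 400/200000 s = 2.0000 ms; subtotal = 2.0800 ms
Link 2: t_trans = 4000/(50*10^6) s = 0.0800 ms; t_prop = 100/200000 s = 0.5000 ms; subtotal = 0.5800 ms
Link 3: t_trans = 4000/(50*10^6) s = 0.0800 ms; t_prop = 400/200000 s = 2.0000 ms; subtotal = 2.0800 ms
End-to-end = 2.0800 + 0.5800 + 2.0800 = 4.7400 ms -> 4.740 ms (3 dp)

4.740


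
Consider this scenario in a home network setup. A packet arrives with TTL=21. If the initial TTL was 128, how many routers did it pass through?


Given: initial TTL = 128, received TTL = 21
Hops = initial TTL - received TTL
Hops = 128 - 21 = 107

107


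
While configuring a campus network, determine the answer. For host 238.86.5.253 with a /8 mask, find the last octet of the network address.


Given: IP = 238.86.5.253, prefix = /8
Subnet mask = 255.0.0.0
Last octet of IP: 253
Last octet of mask: 0
Network last octet = 253 AND 0 = 0

0


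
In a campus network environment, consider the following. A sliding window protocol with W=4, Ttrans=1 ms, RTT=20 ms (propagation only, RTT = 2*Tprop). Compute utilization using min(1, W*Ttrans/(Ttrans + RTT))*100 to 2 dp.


Given: W = 4, Ttrans = 1 ms, RTT = 20 ms (= 2 * Tprop, Tprop = 10 ms)
Cycle time = Ttrans + RTT = 1 + 20 = 21 ms (first packet sent until its ACK returns)
W * Ttrans = 4 * 1 = 4 ms of sending per cycle
W * Ttrans / (Ttrans + RTT) = 4 / 21 = 0.190476
U = min(1, 0.190476) = 0.190476
U% = 19.05%

19.05


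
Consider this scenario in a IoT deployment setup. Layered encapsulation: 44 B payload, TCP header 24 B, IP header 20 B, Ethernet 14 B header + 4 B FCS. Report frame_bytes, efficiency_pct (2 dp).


TCP segment = 44 + 24 = 68 B
IP packet = 68 + 20 = 88 B
Ethernet frame = 88 + 14 + 4 = 106 B
Efficiency = app / frame = 44 / 106 = 0.415094 = 41.5094% -> 41.51% (2 dp)

106, 41.51


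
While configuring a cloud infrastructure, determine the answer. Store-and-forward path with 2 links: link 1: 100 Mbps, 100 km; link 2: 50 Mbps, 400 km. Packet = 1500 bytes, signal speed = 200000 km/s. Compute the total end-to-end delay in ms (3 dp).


Packet = 1500 bytes = 12000 bits. Store-and-forward: sum (t_trans + t_prop) per link.
Link 1: t_trans = 12000/(100*10^6) s = 0.1200 ms; t_prop = 100/200000 s = 0.5000 ms; subtotal = 0.6200 ms
Link 2: t_trans = 12000/(50*10^6) s = 0.2400 ms; t_prop = 400/200000 s = 2.0000 ms; subtotal = 2.2400 ms
End-to-end = 0.6200 + 2.2400 = 2.8600 ms -> 2.860 ms (3 dp)

2.860


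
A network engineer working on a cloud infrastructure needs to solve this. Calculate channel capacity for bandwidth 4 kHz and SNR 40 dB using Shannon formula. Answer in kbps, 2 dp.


Given: B = 4 kHz, SNR = 40 dB
SNR linear = 10^(40/10) = 10000
1 + SNR = 10001
log2(10001) = 13.2878566418
C = 4 * 1000 * 13.2878566418 = 53151.4266 bps
C = 53.151427 kbps -> 53.15 kbps (2 dp)

53.15


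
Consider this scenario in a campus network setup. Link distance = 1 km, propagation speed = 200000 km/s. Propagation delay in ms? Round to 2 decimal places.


Given: distance = 1 km, speed = 200000 km/s
Delay = distance / speed = 1 / 200000 seconds
Delay in ms = 1 * 1000 / 200000
Delay = 0.0050 ms
Rounded to 2 dp = 0.01 ms

0.01


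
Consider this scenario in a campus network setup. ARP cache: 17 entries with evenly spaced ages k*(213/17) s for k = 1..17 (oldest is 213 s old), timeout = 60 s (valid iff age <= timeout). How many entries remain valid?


Ages are k * 213/17 s for k = 1..17 (spacing = 12.5294 s).
Entry k is valid iff k * 213/17 <= 60 iff k <= 17 * 60 / 213 = 4.7887
n_valid = floor(4.7887) = 4
(n_stale = 17 - 4 = 13)

4


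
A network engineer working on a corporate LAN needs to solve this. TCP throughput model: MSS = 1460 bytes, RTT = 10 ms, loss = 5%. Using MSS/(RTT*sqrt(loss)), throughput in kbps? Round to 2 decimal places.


Given: MSS = 1460 bytes, RTT = 10 ms, loss = 5%
RTT in seconds = 10 / 1000 = 0.01
Loss rate = 5% = 0.05
sqrt(loss) = sqrt(0.05) = 0.223606797750
Throughput (bytes/s) = 1460 / (0.01 * 0.223606797750) = 652931.8494
Throughput (kbps) = 652931.8494 * 8 / 1000 = 5223.454795 -> 5223.45 kbps (2 dp)

5223.45


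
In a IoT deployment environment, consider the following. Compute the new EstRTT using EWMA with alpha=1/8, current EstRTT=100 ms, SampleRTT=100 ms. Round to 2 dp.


Given: EstRTT = 100 ms, SampleRTT = 100 ms, alpha = 1/8
New EstRTT = (1 - alpha) * EstRTT + alpha * SampleRTT
(7/8) * 100 = 87.5
(1/8) * 100 = 12.5
New EstRTT = 87.5 + 12.5 = 100 ms -> 100.00 ms (2 dp)

100.00


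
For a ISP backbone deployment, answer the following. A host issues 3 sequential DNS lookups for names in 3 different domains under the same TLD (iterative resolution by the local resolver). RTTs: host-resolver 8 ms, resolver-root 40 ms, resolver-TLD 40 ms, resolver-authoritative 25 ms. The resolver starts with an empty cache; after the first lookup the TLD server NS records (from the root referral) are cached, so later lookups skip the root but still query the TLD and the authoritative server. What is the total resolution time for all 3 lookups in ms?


Lookup 1 (cold cache): local + root + TLD + auth = 8 + 40 + 40 + 25 = 113 ms
Lookups 2..3 (TLD NS cached -> skip root; new domain -> still ask TLD and auth): local + TLD + auth = 8 + 40 + 25 = 73 ms each
Remaining 2 lookups: 2 * 73 = 146 ms
Total = 113 + 146 = 259 ms

259


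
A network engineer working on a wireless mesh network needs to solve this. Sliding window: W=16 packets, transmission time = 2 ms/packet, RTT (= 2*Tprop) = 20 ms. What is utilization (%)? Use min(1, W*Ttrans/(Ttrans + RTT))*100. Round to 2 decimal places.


Given: W = 16, Ttrans = 2 ms, RTT = 20 ms (= 2 * Tprop, Tprop = 10 ms)
Cycle time = Ttrans + RTT = 2 + 20 = 22 ms (first packet sent until its ACK returns)
W * Ttrans = 16 * 2 = 32 ms of sending per cycle
W * Ttrans / (Ttrans + RTT) = 32 / 22 = 1.454545
U = min(1, 1.454545) = 1.000000
U% = 100.00%

100.00


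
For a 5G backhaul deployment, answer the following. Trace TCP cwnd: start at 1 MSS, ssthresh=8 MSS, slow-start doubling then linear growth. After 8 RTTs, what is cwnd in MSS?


RTT 0: cwnd = 1 MSS (initial)
RTT 1: cwnd = 2 MSS (slow start, doubled)
RTT 2: cwnd = 4 MSS (slow start, doubled)
RTT 3: cwnd = 8 MSS (slow start, doubled)
RTT 4: cwnd = 9 MSS (congestion avoidance, +1)
RTT 5: cwnd = 10 MSS (congestion avoidance, +1)
RTT 6: cwnd = 11 MSS (congestion avoidance, +1)
RTT 7: cwnd = 12 MSS (congestion avoidance, +1)
RTT 8: cwnd = 13 MSS (congestion avoidance, +1)

13


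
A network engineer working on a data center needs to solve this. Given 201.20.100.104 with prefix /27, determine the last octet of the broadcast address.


Given: IP = 201.20.100.104, prefix = /27
Host bits = 32 - 27 = 5
Network last octet = 104 AND mask = 96
Host part size = 2^5 - 1 = 31
Broadcast last octet = 96 OR 31 = 127

127


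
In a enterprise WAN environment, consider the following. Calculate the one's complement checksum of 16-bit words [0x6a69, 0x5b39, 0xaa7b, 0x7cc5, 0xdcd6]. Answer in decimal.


Given words: [0x6a69, 0x5b39, 0xaa7b, 0x7cc5, 0xdcd6]
Step 1: Sum all words
Raw sum = 27241 + 23353 + 43643 + 31941 + 56534 = 182712
Step 2: Fold carry: (51640 + 2) = 51642
One's complement = ~51642 & 0xFFFF = 13893

13893


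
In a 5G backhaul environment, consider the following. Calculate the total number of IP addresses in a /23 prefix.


Given: CIDR prefix /23
Host bits = 32 - 23 = 9
Total addresses = 2^9 = 512

512


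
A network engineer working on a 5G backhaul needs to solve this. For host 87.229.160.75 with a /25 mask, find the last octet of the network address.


Given: IP = 87.229.160.75, prefix = /25
Subnet mask = 255.255.255.128
Last octet of IP: 75
Last octet of mask: 128
Network last octet = 75 AND 128 = 0

0


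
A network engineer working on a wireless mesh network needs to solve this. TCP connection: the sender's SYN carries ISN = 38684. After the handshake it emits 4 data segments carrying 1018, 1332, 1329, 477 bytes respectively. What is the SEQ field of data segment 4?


The SYN occupies sequence number ISN = 38684, so the first data byte is ISN + 1 = 38685.
SEQ of data segment i = (ISN + 1) + sum of payload sizes of segments 1..i-1.
Segment 1: SEQ = 38685, payload = 1018 bytes
Segment 2: SEQ = 39703, payload = 1332 bytes
Segment 3: SEQ = 41035, payload = 1329 bytes
Segment 4: SEQ = 42364, payload = 477 bytes
SEQ of segment 4 = 38685 + 1018 + 1332 + 1329 = 42364

42364


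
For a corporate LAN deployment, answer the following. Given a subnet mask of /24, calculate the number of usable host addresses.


Given: subnet mask /24
Host bits = 32 - 24 = 8
Total addresses = 2^8 = 256
Usable hosts = 256 - 2 (network + broadcast) = 254

254


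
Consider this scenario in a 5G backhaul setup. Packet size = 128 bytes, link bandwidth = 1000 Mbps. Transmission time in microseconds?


Given: packet = 128 bytes, bandwidth = 1000 Mbps
Packet in bits = 128 * 8 = 1024 bits
Bandwidth = 1000 * 10^6 = 1000000000 bps
Time = 1024 / 1000000000 seconds
Time in us = 1024 * 10^6 / 1000000000 = 1.024

1.024


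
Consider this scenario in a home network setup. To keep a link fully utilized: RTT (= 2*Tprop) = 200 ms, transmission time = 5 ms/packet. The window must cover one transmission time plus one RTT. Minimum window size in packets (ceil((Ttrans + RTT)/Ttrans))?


Given: Ttrans = 5 ms, RTT = 200 ms (= 2 * Tprop, Tprop = 100 ms)
Time until first ACK returns = Ttrans + RTT = 5 + 200 = 205 ms
Need W * Ttrans >= Ttrans + RTT  ->  W >= (Ttrans + RTT) / Ttrans
(Ttrans + RTT) / Ttrans = 205 / 5 = 41
W_min = ceil(41) = 41

41


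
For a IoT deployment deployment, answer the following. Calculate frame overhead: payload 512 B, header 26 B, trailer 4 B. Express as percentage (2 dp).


Given: payload = 512 B, header = 26 B, trailer = 4 B
Overhead bytes = header + trailer = 26 + 4 = 30
Total frame = payload + overhead = 512 + 30 = 542
Overhead % = 30 / 542 * 100 = 5.5351% -> 5.54% (2 dp)

5.54


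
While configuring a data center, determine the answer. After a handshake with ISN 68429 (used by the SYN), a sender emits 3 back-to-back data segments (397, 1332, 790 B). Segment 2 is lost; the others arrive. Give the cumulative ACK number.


SYN uses sequence number 68429; first data byte = ISN + 1 = 68430.
Segment 1: SEQ = 68430, len = 397 B, covers [68430, 68826]
Segment 2: SEQ = 68827, len = 1332 B, covers [68827, 70158] [LOST]
Segment 3: SEQ = 70159, len = 790 B, covers [70159, 70948]
In-order data received: bytes [68430, 68826] (segments 1..1).
Segment 2 missing -> gap begins at byte 68827; later segments buffered out of order.
Cumulative ACK = next expected in-order byte = 68430 + 397 = 68827

68827


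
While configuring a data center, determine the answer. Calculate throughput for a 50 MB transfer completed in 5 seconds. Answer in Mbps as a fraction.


Given: file = 50 MB, time = 5 s
File in Mb = 50 * 8 = 400 Mb
Throughput = 400 / 5 Mbps
Throughput = 80 Mbps

80


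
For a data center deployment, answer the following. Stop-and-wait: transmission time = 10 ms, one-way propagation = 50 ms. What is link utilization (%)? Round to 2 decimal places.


Given: Ttrans = 10 ms, Tprop = 50 ms
RTT = 2 * Tprop = 2 * 50 = 100 ms
U = Ttrans / (Ttrans + RTT)
U = 10 / (10 + 100)
U = 10 / 110 = 0.090909
U% = 9.09%

9.09


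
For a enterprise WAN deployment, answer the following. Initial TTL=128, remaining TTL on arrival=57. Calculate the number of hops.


Given: initial TTL = 128, received TTL = 57
Hops = initial TTL - received TTL
Hops = 128 - 57 = 71

71


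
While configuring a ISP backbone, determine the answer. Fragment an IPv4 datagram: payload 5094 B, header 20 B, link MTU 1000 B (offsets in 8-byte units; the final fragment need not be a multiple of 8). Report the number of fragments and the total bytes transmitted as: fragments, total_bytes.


Max data per non-final fragment = floor((MTU - header)/8)*8 = floor((1000 - 20)/8)*8 = floor(980/8)*8 = 976 B
Final fragment needs no 8-byte alignment: it can carry up to MTU - header = 980 B
Non-final fragments needed = ceil((payload - 980) / 976) = ceil(4114/976) = ceil(4.2152) = 5
Number of fragments = 5 + 1 = 6
Fragment sizes (data): 5 * 976 B + 214 B (last, 214 <= 980 OK)
Total bytes sent = payload + n_frags * header = 5094 + 6*20 = 5094 + 120 = 5214 B

6, 5214


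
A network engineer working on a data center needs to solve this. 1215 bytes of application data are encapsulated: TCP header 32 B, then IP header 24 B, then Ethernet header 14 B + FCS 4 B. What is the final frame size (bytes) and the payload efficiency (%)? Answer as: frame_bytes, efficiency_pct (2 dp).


TCP segment = 1215 + 32 = 1247 B
IP packet = 1247 + 24 = 1271 B
Ethernet frame = 1271 + 14 + 4 = 1289 B
Efficiency = app / frame = 1215 / 1289 = 0.942591 = 94.2591% -> 94.26% (2 dp)

1289, 94.26


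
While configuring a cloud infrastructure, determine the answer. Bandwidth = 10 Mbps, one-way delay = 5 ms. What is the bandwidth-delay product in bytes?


Given: bandwidth = 10 Mbps, delay = 5 ms
BDP in bits = 10 * 10^6 * 5 / 1000
BDP in bits = 50000
BDP in bytes = 50000 / 8 = 6250

6250


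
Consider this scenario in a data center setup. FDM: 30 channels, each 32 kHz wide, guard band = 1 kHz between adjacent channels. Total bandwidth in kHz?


Given: 30 channels, 32 kHz each, guard = 1 kHz
Channel bandwidth = 30 * 32 = 960 kHz
Guard bands = 29 gaps * 1 kHz = 29 kHz
Total = 960 + 29 = 989 kHz

989


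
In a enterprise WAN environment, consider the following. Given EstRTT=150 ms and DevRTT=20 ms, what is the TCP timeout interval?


Given: EstRTT = 150 ms, DevRTT = 20 ms
Timeout = EstRTT + 4 * DevRTT
4 * DevRTT = 4 * 20 = 80
Timeout = 150 + 80 = 230 ms

230


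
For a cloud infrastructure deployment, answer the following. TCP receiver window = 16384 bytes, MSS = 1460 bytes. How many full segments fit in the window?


Given: RWND = 16384 bytes, MSS = 1460 bytes
Full segments = floor(RWND / MSS)
Full segments = floor(16384 / 1460)
Full segments = floor(11.2219) = 11

11


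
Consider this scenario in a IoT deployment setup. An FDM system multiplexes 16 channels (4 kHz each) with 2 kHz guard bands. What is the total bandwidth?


Given: 16 channels, 4 kHz each, guard = 2 kHz
Channel bandwidth = 16 * 4 = 64 kHz
Guard bands = 15 gaps * 2 kHz = 30 kHz
Total = 64 + 30 = 94 kHz

94


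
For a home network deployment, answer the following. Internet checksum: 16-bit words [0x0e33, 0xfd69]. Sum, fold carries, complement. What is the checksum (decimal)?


Given words: [0x0e33, 0xfd69]
Step 1: Sum all words
Raw sum = 3635 + 64873 = 68508
Step 2: Fold carry: (2972 + 1) = 2973
One's complement = ~2973 & 0xFFFF = 62562

62562


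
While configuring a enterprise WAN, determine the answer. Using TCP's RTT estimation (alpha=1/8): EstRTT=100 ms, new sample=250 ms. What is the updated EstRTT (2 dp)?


Given: EstRTT = 100 ms, SampleRTT = 250 ms, alpha = 1/8
New EstRTT = (1 - alpha) * EstRTT + alpha * SampleRTT
(7/8) * 100 = 87.5
(1/8) * 250 = 31.25
New EstRTT = 87.5 + 31.25 = 118.75 ms -> 118.75 ms (2 dp)

118.75


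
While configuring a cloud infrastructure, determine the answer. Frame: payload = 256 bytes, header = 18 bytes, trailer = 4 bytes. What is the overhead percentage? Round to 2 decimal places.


Given: payload = 256 B, header = 18 B, trailer = 4 B
Overhead bytes = header + trailer = 18 + 4 = 22
Total frame = payload + overhead = 256 + 22 = 278
Overhead % = 22 / 278 * 100 = 7.9137% -> 7.91% (2 dp)

7.91


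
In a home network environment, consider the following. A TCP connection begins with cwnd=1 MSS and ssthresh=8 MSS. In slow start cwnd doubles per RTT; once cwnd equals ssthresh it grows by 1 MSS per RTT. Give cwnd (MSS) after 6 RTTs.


RTT 0: cwnd = 1 MSS (initial)
RTT 1: cwnd = 2 MSS (slow start, doubled)
RTT 2: cwnd = 4 MSS (slow start, doubled)
RTT 3: cwnd = 8 MSS (slow start, doubled)
RTT 4: cwnd = 9 MSS (congestion avoidance, +1)
RTT 5: cwnd = 10 MSS (congestion avoidance, +1)
RTT 6: cwnd = 11 MSS (congestion avoidance, +1)

11


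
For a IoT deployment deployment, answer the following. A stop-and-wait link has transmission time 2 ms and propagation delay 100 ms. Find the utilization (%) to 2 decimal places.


Given: Ttrans = 2 ms, Tprop = 100 ms
RTT = 2 * Tprop = 2 * 100 = 200 ms
U = Ttrans / (Ttrans + RTT)
U = 2 / (2 + 200)
U = 2 / 202 = 0.009901
U% = 0.99%

0.99


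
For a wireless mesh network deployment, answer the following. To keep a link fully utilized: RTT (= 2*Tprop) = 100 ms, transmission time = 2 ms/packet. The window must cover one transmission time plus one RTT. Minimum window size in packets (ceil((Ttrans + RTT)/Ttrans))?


Given: Ttrans = 2 ms, RTT = 100 ms (= 2 * Tprop, Tprop = 50 ms)
Time until first ACK returns = Ttrans + RTT = 2 + 100 = 102 ms
Need W * Ttrans >= Ttrans + RTT  ->  W >= (Ttrans + RTT) / Ttrans
(Ttrans + RTT) / Ttrans = 102 / 2 = 51
W_min = ceil(51) = 51

51


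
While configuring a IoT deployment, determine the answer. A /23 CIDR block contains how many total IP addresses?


Given: CIDR prefix /23
Host bits = 32 - 23 = 9
Total addresses = 2^9 = 512

512


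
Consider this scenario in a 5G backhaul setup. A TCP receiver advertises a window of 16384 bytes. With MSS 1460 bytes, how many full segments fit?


Given: RWND = 16384 bytes, MSS = 1460 bytes
Full segments = floor(RWND / MSS)
Full segments = floor(16384 / 1460)
Full segments = floor(11.2219) = 11

11


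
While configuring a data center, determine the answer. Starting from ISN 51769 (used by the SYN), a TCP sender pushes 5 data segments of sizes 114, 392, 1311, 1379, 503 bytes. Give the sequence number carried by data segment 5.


The SYN occupies sequence number ISN = 51769, so the first data byte is ISN + 1 = 51770.
SEQ of data segment i = (ISN + 1) + sum of payload sizes of segments 1..i-1.
Segment 1: SEQ = 51770, payload = 114 bytes
Segment 2: SEQ = 51884, payload = 392 bytes
Segment 3: SEQ = 52276, payload = 1311 bytes
Segment 4: SEQ = 53587, payload = 1379 bytes
Segment 5: SEQ = 54966, payload = 503 bytes
SEQ of segment 5 = 51770 + 114 + 392 + 1311 + 1379 = 54966

54966


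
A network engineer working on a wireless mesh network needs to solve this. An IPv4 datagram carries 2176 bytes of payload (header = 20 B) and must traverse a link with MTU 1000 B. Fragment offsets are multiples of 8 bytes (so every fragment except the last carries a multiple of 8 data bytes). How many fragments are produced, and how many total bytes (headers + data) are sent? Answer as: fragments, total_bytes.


Max data per non-final fragment = floor((MTU - header)/8)*8 = floor((1000 - 20)/8)*8 = floor(980/8)*8 = 976 B
Final fragment needs no 8-byte alignment: it can carry up to MTU - header = 980 B
Non-final fragments needed = ceil((payload - 980) / 976) = ceil(1196/976) = ceil(1.2254) = 2
Number of fragments = 2 + 1 = 3
Fragment sizes (data): 2 * 976 B + 224 B (last, 224 <= 980 OK)
Total bytes sent = payload + n_frags * header = 2176 + 3*20 = 2176 + 60 = 2236 B

3, 2236


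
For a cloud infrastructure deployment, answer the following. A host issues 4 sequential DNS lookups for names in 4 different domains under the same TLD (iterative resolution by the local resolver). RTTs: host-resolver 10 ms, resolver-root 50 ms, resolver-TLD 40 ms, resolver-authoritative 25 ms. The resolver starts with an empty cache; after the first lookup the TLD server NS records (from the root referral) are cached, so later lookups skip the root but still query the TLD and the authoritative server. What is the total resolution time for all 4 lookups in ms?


Lookup 1 (cold cache): local + root + TLD + auth = 10 + 50 + 40 + 25 = 125 ms
Lookups 2..4 (TLD NS cached -> skip root; new domain -> still ask TLD and auth): local + TLD + auth = 10 + 40 + 25 = 75 ms each
Remaining 3 lookups: 3 * 75 = 225 ms
Total = 125 + 225 = 350 ms

350


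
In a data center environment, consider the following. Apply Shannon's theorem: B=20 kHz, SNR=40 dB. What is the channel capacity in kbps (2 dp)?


Given: B = 20 kHz, SNR = 40 dB
SNR linear = 10^(40/10) = 10000
1 + SNR = 10001
log2(10001) = 13.2878566418
C = 20 * 1000 * 13.2878566418 = 265757.1328 bps
C = 265.757133 kbps -> 265.76 kbps (2 dp)

265.76


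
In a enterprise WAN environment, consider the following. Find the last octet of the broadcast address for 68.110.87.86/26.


Given: IP = 68.110.87.86, prefix = /26
Host bits = 32 - 26 = 6
Network last octet = 86 AND mask = 64
Host part size = 2^6 - 1 = 63
Broadcast last octet = 64 OR 63 = 127

127


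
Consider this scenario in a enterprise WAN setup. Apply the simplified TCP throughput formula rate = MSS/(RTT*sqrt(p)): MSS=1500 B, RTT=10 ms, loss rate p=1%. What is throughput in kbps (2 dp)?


Given: MSS = 1500 bytes, RTT = 10 ms, loss = 1%
RTT in seconds = 10 / 1000 = 0.01
Loss rate = 1% = 0.01
sqrt(loss) = sqrt(0.01) = 0.1
Throughput (bytes/s) = 1500 / (0.01 * 0.1) = 1500000.0000
Throughput (kbps) = 1500000.0000 * 8 / 1000 = 12000.000000 -> 12000.00 kbps (2 dp)

12000.00
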